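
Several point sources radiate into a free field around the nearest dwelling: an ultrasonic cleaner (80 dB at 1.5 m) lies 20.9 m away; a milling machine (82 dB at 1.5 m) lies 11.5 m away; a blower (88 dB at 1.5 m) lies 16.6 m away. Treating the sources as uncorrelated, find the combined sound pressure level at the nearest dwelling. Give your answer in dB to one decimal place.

Apply inverse-square spreading to bring every level to the receiver, then sum 10^(L/10).
ultrasonic cleaner: 80 − 20·log₁₀(20.9/1.5) = 80 − 22.88 = 57.12 dB.
milling machine: 82 − 20·log₁₀(11.5/1.5) = 82 − 17.69 = 64.31 dB.
blower: 88 − 20·log₁₀(16.6/1.5) = 88 − 20.88 = 67.12 dB.
Σ 10^(L/10) = 8.363e+06 → L_total = 10·log₁₀(8.363e+06) = 69.22 dB.

69.2 dB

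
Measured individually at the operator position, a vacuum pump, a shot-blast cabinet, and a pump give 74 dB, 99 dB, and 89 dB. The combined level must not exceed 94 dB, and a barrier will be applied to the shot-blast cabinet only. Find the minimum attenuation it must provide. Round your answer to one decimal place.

The untreated sources together contribute 10^(74/10) + 10^(89/10) = 8.194e+08, i.e. 89.14 dB.
To meet 94 dB overall, the treated shot-blast cabinet may contribute at most 10^(94/10) − 8.194e+08 = 1.692e+09, i.e. 92.29 dB.
Required insertion loss = 99 − 92.29 = 6.71 dB.

6.7 dB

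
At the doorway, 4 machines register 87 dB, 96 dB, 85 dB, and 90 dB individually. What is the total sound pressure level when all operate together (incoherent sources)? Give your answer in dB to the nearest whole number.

98 dB

Incoherent sources combine by intensity addition: L_total = 10·log₁₀(Σ 10^(L_i/10)).
Σ 10^(L/10) = 10^(87/10) + 10^(96/10) + 10^(85/10) + 10^(90/10) = 5.798e+09.
L_total = 10·log₁₀(5.798e+09) = 97.63 dB.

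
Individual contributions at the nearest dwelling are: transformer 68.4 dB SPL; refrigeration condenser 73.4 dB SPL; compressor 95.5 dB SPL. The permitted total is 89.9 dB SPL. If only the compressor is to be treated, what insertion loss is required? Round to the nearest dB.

Everything except the compressor sums to 10^(68.4/10) + 10^(73.4/10) = 2.880e+07 in linear terms, 74.59 dB SPL.
To meet 89.9 dB SPL overall, the treated compressor may contribute at most 10^(89.9/10) − 2.880e+07 = 9.484e+08, i.e. 89.77 dB SPL.
So the compressor must be reduced from 95.5 to 89.77 dB SPL: IL = 5.73 dB.

6 dB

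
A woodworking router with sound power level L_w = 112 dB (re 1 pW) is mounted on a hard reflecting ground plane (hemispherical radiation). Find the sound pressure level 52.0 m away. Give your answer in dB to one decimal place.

69.7 dB

L_p = L_w − 10·log₁₀(2π·r²) with r = 52.0 m.
2π·r² = 1.699e+04 m², 10·log₁₀ of that is 42.302 dB.
L_p = 112 − 42.302 = 69.70 dB.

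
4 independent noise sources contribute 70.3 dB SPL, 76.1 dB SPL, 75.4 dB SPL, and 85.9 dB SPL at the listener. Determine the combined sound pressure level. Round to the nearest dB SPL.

Incoherent sources combine by intensity addition: L_total = 10·log₁₀(Σ 10^(L_i/10)).
Σ 10^(L/10) = 10^(70.3/10) + 10^(76.1/10) + 10^(75.4/10) + 10^(85.9/10) = 4.752e+08.
L_total = 10·log₁₀(4.752e+08) = 86.77 dB SPL.

87 dB SPL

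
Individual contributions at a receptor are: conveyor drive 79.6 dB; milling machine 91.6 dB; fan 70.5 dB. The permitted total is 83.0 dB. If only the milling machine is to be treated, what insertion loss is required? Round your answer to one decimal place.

Everything except the milling machine sums to 10^(79.6/10) + 10^(70.5/10) = 1.024e+08 in linear terms, 80.10 dB.
The limit corresponds to 10^(83.0/10) = 1.995e+08; subtracting the fixed part leaves 9.710e+07 for the milling machine, i.e. 79.87 dB.
Required insertion loss = 91.6 − 79.87 = 11.73 dB.

11.7 dB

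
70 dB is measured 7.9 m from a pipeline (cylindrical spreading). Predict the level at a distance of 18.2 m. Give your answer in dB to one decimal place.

Cylindrical spreading from a line source gives a 10·log₁₀(r₂/r₁) drop.
L₂ = 70 − 10·log₁₀(18.2/7.9) = 70 − 3.624 = 66.38 dB.

66.4 dB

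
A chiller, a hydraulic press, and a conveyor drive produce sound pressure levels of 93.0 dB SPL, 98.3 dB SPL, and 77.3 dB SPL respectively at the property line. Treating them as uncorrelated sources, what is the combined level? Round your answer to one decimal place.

For uncorrelated sources the intensities add, so convert each level to linear form, sum, and take 10·log₁₀ of the total.
Σ 10^(L/10) = 10^(93.0/10) + 10^(98.3/10) + 10^(77.3/10) = 8.810e+09.
L_total = 10·log₁₀(8.810e+09) = 99.45 dB SPL.

99.4 dB SPL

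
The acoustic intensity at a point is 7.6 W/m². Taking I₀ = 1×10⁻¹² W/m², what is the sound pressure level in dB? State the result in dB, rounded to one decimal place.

128.8 dB

L = 10·log₁₀(I/I₀) = 10·log₁₀(7.6/10⁻¹²) = 10·log₁₀(7.6×10^12).
L = 10·(0.8808 + 12) = 128.81 dB.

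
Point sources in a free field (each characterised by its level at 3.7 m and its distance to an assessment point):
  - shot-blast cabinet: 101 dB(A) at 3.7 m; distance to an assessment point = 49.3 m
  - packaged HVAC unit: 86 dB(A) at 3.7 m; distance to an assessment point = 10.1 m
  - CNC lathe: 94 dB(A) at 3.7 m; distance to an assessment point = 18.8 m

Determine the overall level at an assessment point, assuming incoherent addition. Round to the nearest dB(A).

83 dB(A)

First find each source's level at the receiver (point-source: −20·log₁₀(r/r_ref)), then combine on an intensity basis.
shot-blast cabinet: 101 − 20·log₁₀(49.3/3.7) = 101 − 22.49 = 78.51 dB(A).
packaged HVAC unit: 86 − 20·log₁₀(10.1/3.7) = 86 − 8.72 = 77.28 dB(A).
CNC lathe: 94 − 20·log₁₀(18.8/3.7) = 94 − 14.12 = 79.88 dB(A).
Σ 10^(L/10) = 2.216e+08 → L_total = 10·log₁₀(2.216e+08) = 83.46 dB(A).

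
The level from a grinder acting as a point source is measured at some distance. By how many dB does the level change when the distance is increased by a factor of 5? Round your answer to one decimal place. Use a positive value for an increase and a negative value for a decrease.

-14.0 dB

A point source loses 6 dB per doubling of distance; generally ΔL = −20·log₁₀(r₂/r₁).
ΔL = −20·log₁₀(5) = -13.98 dB.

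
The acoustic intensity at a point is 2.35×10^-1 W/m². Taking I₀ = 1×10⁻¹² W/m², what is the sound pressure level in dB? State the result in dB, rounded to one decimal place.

113.7 dB

I/I₀ = 2.35×10^-1/10⁻¹² = 2.35×10^11, and L = 10·log₁₀(I/I₀).
L = 10·(0.3711 + 11) = 113.71 dB.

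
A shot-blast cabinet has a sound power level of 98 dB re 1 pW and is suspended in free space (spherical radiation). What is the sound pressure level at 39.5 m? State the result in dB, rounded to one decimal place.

55.1 dB

The power spreads over a sphere of area 4π·r², so L_p = L_w − 10·log₁₀(4π·r²).
4π·r² = 1.961e+04 m², 10·log₁₀ of that is 42.924 dB.
L_p = 98 − 42.924 = 55.08 dB.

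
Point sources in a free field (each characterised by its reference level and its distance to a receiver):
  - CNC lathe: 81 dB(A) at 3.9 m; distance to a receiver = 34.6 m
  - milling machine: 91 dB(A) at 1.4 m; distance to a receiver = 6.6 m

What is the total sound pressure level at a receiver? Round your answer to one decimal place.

Propagate each source to the receiver with L = L_ref − 20·log₁₀(r/r_ref), then add intensities.
CNC lathe: 81 − 20·log₁₀(34.6/3.9) = 81 − 18.96 = 62.04 dB(A).
milling machine: 91 − 20·log₁₀(6.6/1.4) = 91 − 13.47 = 77.53 dB(A).
Σ 10^(L/10) = 5.825e+07 → L_total = 10·log₁₀(5.825e+07) = 77.65 dB(A).

77.7 dB(A)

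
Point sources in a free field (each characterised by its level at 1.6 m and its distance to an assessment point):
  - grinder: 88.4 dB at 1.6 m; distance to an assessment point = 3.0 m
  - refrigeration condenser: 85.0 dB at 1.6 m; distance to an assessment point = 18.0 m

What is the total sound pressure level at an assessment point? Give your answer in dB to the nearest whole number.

83 dB

Apply inverse-square spreading to bring every level to the receiver, then sum 10^(L/10).
grinder: 88.4 − 20·log₁₀(3.0/1.6) = 88.4 − 5.46 = 82.94 dB.
refrigeration condenser: 85.0 − 20·log₁₀(18.0/1.6) = 85.0 − 21.02 = 63.98 dB.
Σ 10^(L/10) = 1.993e+08 → L_total = 10·log₁₀(1.993e+08) = 82.99 dB.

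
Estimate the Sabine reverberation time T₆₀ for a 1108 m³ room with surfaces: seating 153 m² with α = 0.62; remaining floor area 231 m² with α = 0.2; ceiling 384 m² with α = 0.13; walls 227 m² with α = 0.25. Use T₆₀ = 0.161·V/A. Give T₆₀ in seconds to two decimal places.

A = Σ Sᵢαᵢ = 153·0.62 + 231·0.2 + 384·0.13 + 227·0.25 = 247.73 m².
T₆₀ = 0.161 × 1108 / 247.73 = 0.720 s.

0.72 s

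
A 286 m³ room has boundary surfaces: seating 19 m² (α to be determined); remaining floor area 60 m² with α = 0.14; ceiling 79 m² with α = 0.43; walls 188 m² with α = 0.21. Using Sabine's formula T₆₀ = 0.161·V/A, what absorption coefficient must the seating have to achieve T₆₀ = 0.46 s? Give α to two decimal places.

From T₆₀ = 0.161·V/A, the target T₆₀ = 0.46 s needs A = 0.161·286/0.46 = 100.10 m².
Absorption from the other surfaces = 60·0.14 + 79·0.43 + 188·0.21 = 81.85 m², so the seating must supply 18.25 m² over 19 m².
α = 18.25/19 = 0.961.

0.96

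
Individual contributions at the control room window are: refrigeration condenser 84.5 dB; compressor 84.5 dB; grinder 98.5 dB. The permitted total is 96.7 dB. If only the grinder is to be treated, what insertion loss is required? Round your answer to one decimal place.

2.4 dB

The untreated sources together contribute 10^(84.5/10) + 10^(84.5/10) = 5.637e+08, i.e. 87.51 dB.
The limit corresponds to 10^(96.7/10) = 4.677e+09; subtracting the fixed part leaves 4.114e+09 for the grinder, i.e. 96.14 dB.
Required insertion loss = 98.5 − 96.14 = 2.36 dB.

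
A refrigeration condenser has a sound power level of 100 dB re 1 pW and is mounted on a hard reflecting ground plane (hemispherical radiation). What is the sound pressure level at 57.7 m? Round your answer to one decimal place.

Free-field hemispherical radiation: L_p = L_w − 10·log₁₀(2π·r²), r = 57.7 m.
2π·r² = 2.092e+04 m², 10·log₁₀ of that is 43.205 dB.
L_p = 100 − 43.205 = 56.79 dB.

56.8 dB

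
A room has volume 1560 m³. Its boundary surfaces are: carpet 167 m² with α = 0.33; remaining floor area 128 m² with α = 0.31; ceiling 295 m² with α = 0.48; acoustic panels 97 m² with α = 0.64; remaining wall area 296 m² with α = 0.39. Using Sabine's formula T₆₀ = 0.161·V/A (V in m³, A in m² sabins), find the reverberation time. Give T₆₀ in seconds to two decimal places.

0.61 s

Summing Sᵢαᵢ: 167·0.33 + 128·0.31 + 295·0.48 + 97·0.64 + 296·0.39 = 413.91 m².
T₆₀ = 0.161 × 1560 / 413.91 = 0.607 s.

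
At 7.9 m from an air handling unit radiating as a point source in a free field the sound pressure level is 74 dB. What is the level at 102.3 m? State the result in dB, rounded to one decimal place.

51.8 dB

For a point source, L₂ = L₁ − 20·log₁₀(r₂/r₁).
L₂ = 74 − 20·log₁₀(102.3/7.9) = 74 − 22.245 = 51.76 dB.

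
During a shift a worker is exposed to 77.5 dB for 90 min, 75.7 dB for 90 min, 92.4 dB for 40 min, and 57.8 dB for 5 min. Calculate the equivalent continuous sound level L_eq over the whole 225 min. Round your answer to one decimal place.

Weight each interval's intensity by its duration and average over T = 225 min:
Σ tᵢ·10^(Lᵢ/10) = 90·10^(77.5/10) + 90·10^(75.7/10) + 40·10^(92.4/10) + 5·10^(57.8/10) = 7.792e+10.
L_eq = 10·log₁₀(7.792e+10/225) = 85.39 dB.

85.4 dB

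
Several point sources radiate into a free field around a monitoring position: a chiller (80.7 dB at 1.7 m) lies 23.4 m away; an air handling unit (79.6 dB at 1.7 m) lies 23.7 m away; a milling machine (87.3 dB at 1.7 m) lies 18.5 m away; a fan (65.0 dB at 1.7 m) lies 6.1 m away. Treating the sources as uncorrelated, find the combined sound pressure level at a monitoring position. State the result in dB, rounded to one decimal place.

Apply inverse-square spreading to bring every level to the receiver, then sum 10^(L/10).
chiller: 80.7 − 20·log₁₀(23.4/1.7) = 80.7 − 22.78 = 57.92 dB.
air handling unit: 79.6 − 20·log₁₀(23.7/1.7) = 79.6 − 22.89 = 56.71 dB.
milling machine: 87.3 − 20·log₁₀(18.5/1.7) = 87.3 − 20.73 = 66.57 dB.
fan: 65.0 − 20·log₁₀(6.1/1.7) = 65.0 − 11.10 = 53.90 dB.
Σ 10^(L/10) = 5.870e+06 → L_total = 10·log₁₀(5.870e+06) = 67.69 dB.

67.7 dB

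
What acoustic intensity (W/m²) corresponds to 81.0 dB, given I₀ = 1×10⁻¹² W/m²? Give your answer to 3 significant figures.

I = I₀·10^(L/10) = 10⁻¹² × 10^(81.0/10) = 10^(-3.900).

0.000126 W/m²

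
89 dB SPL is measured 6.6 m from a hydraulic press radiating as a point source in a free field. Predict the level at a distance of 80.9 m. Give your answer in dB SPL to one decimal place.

For a point source, L₂ = L₁ − 20·log₁₀(r₂/r₁).
L₂ = 89 − 20·log₁₀(80.9/6.6) = 89 − 21.768 = 67.23 dB SPL.

67.2 dB SPL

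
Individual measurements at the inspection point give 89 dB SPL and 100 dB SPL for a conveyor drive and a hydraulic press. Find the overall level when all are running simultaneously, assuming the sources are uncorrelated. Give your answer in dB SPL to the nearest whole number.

100 dB SPL

Incoherent sources combine by intensity addition: L_total = 10·log₁₀(Σ 10^(L_i/10)).
Σ 10^(L/10) = 10^(89/10) + 10^(100/10) = 1.079e+10.
L_total = 10·log₁₀(1.079e+10) = 100.33 dB SPL.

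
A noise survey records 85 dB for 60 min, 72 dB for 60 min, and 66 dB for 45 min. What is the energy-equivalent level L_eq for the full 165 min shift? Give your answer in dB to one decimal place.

80.9 dB

L_eq = 10·log₁₀[(1/T)·Σ tᵢ·10^(Lᵢ/10)] with T = 165 min.
Σ tᵢ·10^(Lᵢ/10) = 60·10^(85/10) + 60·10^(72/10) + 45·10^(66/10) = 2.010e+10.
L_eq = 10·log₁₀(2.010e+10/165) = 80.86 dB.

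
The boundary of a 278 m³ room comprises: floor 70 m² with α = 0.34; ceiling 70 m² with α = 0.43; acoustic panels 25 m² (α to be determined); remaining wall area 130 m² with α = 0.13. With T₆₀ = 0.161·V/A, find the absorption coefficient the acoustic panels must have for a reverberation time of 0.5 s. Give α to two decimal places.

Required total absorption A = 0.161·278/0.5 = 89.52 m².
Absorption from the other surfaces = 70·0.34 + 70·0.43 + 130·0.13 = 70.80 m², so the acoustic panels must supply 18.72 m² over 25 m².
α = 18.72/25 = 0.749.

0.75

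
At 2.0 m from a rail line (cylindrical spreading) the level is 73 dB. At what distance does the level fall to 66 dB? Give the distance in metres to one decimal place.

For a line source L₁ − L₂ = 10·log₁₀(r₂/r₁), so r₂ = r₁·10^((L₁−L₂)/10).
r₂ = 2.0·10^((73−66)/10) = 2.0·10^(7.0/10) = 10.02 m.

10.0 m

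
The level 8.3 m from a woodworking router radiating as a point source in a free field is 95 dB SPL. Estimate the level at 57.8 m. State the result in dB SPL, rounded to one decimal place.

Spherical spreading from a point source gives a 20·log₁₀(r₂/r₁) drop.
L₂ = 95 − 20·log₁₀(57.8/8.3) = 95 − 16.857 = 78.14 dB SPL.

78.1 dB SPL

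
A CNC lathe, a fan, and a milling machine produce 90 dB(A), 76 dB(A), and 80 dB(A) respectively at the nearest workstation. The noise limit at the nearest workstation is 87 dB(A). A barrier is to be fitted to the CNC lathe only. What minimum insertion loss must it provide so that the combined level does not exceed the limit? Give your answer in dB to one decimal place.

4.4 dB

The untreated sources together contribute 10^(76/10) + 10^(80/10) = 1.398e+08, i.e. 81.46 dB(A).
To meet 87 dB(A) overall, the treated CNC lathe may contribute at most 10^(87/10) − 1.398e+08 = 3.614e+08, i.e. 85.58 dB(A).
So the CNC lathe must be reduced from 90 to 85.58 dB(A): IL = 4.42 dB.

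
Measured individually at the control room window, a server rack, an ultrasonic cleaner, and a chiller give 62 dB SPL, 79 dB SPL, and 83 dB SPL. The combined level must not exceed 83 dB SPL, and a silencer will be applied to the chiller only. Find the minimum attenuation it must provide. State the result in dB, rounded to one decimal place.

Everything except the chiller sums to 10^(62/10) + 10^(79/10) = 8.102e+07 in linear terms, 79.09 dB SPL.
To meet 83 dB SPL overall, the treated chiller may contribute at most 10^(83/10) − 8.102e+07 = 1.185e+08, i.e. 80.74 dB SPL.
Required insertion loss = 83 − 80.74 = 2.26 dB.

2.3 dB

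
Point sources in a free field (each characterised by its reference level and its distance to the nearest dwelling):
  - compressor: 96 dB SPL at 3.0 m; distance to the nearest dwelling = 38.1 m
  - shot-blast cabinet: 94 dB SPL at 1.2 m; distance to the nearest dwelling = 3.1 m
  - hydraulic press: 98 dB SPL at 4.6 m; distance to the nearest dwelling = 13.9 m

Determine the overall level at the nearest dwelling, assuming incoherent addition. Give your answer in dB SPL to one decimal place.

First find each source's level at the receiver (point-source: −20·log₁₀(r/r_ref)), then combine on an intensity basis.
compressor: 96 − 20·log₁₀(38.1/3.0) = 96 − 22.08 = 73.92 dB SPL.
shot-blast cabinet: 94 − 20·log₁₀(3.1/1.2) = 94 − 8.24 = 85.76 dB SPL.
hydraulic press: 98 − 20·log₁₀(13.9/4.6) = 98 − 9.61 = 88.39 dB SPL.
Σ 10^(L/10) = 1.092e+09 → L_total = 10·log₁₀(1.092e+09) = 90.38 dB SPL.

90.4 dB SPL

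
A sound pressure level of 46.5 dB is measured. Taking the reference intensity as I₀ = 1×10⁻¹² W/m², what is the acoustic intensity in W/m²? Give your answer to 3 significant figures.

4.47e-08 W/m²

I = I₀·10^(L/10) = 10⁻¹² × 10^(46.5/10) = 10^(-7.350).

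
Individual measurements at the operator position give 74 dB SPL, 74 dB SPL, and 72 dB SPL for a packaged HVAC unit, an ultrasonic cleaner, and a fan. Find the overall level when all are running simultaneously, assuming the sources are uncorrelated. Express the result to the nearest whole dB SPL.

78 dB SPL

Incoherent sources combine by intensity addition: L_total = 10·log₁₀(Σ 10^(L_i/10)).
Σ 10^(L/10) = 10^(74/10) + 10^(74/10) + 10^(72/10) = 6.609e+07.
L_total = 10·log₁₀(6.609e+07) = 78.20 dB SPL.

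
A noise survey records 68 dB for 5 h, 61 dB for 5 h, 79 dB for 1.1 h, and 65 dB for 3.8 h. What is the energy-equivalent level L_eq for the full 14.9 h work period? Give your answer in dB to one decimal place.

Weight each interval's intensity by its duration and average over T = 14.9 h:
Σ tᵢ·10^(Lᵢ/10) = 5·10^(68/10) + 5·10^(61/10) + 1.1·10^(79/10) + 3.8·10^(65/10) = 1.372e+08.
L_eq = 10·log₁₀(1.372e+08/14.9) = 69.64 dB.

69.6 dB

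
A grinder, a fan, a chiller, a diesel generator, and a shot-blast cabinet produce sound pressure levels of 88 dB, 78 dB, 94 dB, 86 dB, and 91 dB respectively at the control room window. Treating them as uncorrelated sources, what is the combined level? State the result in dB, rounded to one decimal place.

Incoherent sources combine by intensity addition: L_total = 10·log₁₀(Σ 10^(L_i/10)).
Σ 10^(L/10) = 10^(88/10) + 10^(78/10) + 10^(94/10) + 10^(86/10) + 10^(91/10) = 4.863e+09.
L_total = 10·log₁₀(4.863e+09) = 96.87 dB.

96.9 dB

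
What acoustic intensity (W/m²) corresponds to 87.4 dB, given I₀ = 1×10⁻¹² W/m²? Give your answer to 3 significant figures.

0.000550 W/m²

I/I₀ = 10^(87.4/10) = 5.495e+08, so I = 5.495e+08 × 10⁻¹² W/m².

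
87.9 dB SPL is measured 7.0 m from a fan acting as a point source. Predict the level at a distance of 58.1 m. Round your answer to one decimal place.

For a point source, L₂ = L₁ − 20·log₁₀(r₂/r₁).
L₂ = 87.9 − 20·log₁₀(58.1/7.0) = 87.9 − 18.382 = 69.52 dB SPL.

69.5 dB SPL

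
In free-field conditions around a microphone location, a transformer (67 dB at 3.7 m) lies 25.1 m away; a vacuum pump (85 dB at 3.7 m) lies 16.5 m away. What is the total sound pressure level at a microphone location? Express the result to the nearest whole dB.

72 dB

Apply inverse-square spreading to bring every level to the receiver, then sum 10^(L/10).
transformer: 67 − 20·log₁₀(25.1/3.7) = 67 − 16.63 = 50.37 dB.
vacuum pump: 85 − 20·log₁₀(16.5/3.7) = 85 − 12.99 = 72.01 dB.
Σ 10^(L/10) = 1.601e+07 → L_total = 10·log₁₀(1.601e+07) = 72.04 dB.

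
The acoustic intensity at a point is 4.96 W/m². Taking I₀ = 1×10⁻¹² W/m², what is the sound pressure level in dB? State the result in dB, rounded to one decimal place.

Dividing by I₀ shifts the exponent by 12: I/I₀ = 4.96×10^12.
L = 10·(0.6955 + 12) = 126.95 dB.

127.0 dB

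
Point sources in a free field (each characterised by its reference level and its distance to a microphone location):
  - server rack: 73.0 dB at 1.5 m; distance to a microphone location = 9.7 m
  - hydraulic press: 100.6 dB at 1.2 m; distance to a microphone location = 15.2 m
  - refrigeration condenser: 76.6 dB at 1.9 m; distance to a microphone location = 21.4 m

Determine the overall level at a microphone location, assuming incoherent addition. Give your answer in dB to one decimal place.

78.6 dB

Propagate each source to the receiver with L = L_ref − 20·log₁₀(r/r_ref), then add intensities.
server rack: 73.0 − 20·log₁₀(9.7/1.5) = 73.0 − 16.21 = 56.79 dB.
hydraulic press: 100.6 − 20·log₁₀(15.2/1.2) = 100.6 − 22.05 = 78.55 dB.
refrigeration condenser: 76.6 − 20·log₁₀(21.4/1.9) = 76.6 − 21.03 = 55.57 dB.
Σ 10^(L/10) = 7.240e+07 → L_total = 10·log₁₀(7.240e+07) = 78.60 dB.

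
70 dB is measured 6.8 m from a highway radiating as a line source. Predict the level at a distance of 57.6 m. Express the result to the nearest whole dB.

Line-source attenuation: ΔL = 10·log₁₀(r₂/r₁) = 10·log₁₀(57.6/6.8) = 9.279 dB.
L₂ = 70 − 10·log₁₀(57.6/6.8) = 70 − 9.279 = 60.72 dB.

61 dB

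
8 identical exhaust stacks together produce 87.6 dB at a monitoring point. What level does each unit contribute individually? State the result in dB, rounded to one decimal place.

78.6 dB

For N identical incoherent sources L_total = L₁ + 10·log₁₀ N, so L₁ = 87.6 − 10·log₁₀(8) = 87.6 − 9.031.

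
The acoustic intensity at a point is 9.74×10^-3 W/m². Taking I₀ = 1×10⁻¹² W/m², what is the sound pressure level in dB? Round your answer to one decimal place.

I/I₀ = 9.74×10^-3/10⁻¹² = 9.74×10^9, and L = 10·log₁₀(I/I₀).
L = 10·(0.9886 + 9) = 99.89 dB.

99.9 dB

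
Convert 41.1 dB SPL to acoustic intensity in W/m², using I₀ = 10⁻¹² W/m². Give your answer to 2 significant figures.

1.3e-08 W/m²

L = 10·log₁₀(I/I₀) ⇒ I = I₀·10^(L/10) = 10⁻¹² × 10^4.11.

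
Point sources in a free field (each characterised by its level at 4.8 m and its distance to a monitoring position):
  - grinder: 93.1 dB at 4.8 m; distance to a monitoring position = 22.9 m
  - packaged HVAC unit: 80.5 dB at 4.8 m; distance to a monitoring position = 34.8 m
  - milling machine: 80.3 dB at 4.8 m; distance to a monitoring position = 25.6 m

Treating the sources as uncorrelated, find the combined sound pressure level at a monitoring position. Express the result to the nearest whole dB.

Apply inverse-square spreading to bring every level to the receiver, then sum 10^(L/10).
grinder: 93.1 − 20·log₁₀(22.9/4.8) = 93.1 − 13.57 = 79.53 dB.
packaged HVAC unit: 80.5 − 20·log₁₀(34.8/4.8) = 80.5 − 17.21 = 63.29 dB.
milling machine: 80.3 − 20·log₁₀(25.6/4.8) = 80.3 − 14.54 = 65.76 dB.
Σ 10^(L/10) = 9.561e+07 → L_total = 10·log₁₀(9.561e+07) = 79.80 dB.

80 dB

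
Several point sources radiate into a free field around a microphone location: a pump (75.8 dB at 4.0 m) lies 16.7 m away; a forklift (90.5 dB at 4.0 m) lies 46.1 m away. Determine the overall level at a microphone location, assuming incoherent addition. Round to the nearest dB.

70 dB

First find each source's level at the receiver (point-source: −20·log₁₀(r/r_ref)), then combine on an intensity basis.
pump: 75.8 − 20·log₁₀(16.7/4.0) = 75.8 − 12.41 = 63.39 dB.
forklift: 90.5 − 20·log₁₀(46.1/4.0) = 90.5 − 21.23 = 69.27 dB.
Σ 10^(L/10) = 1.063e+07 → L_total = 10·log₁₀(1.063e+07) = 70.26 dB.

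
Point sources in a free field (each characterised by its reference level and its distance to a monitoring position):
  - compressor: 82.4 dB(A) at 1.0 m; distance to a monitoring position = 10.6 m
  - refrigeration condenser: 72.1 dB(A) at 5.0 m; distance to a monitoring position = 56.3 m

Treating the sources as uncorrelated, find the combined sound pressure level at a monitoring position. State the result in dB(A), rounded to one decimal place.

Propagate each source to the receiver with L = L_ref − 20·log₁₀(r/r_ref), then add intensities.
compressor: 82.4 − 20·log₁₀(10.6/1.0) = 82.4 − 20.51 = 61.89 dB(A).
refrigeration condenser: 72.1 − 20·log₁₀(56.3/5.0) = 72.1 − 21.03 = 51.07 dB(A).
Σ 10^(L/10) = 1.675e+06 → L_total = 10·log₁₀(1.675e+06) = 62.24 dB(A).

62.2 dB(A)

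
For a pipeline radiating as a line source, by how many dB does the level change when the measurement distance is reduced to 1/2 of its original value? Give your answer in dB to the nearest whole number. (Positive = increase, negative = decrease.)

+3 dB

With cylindrical spreading the level changes by −10·log₁₀(r₂/r₁).
ΔL = −10·log₁₀(0.5) = +3.01 dB.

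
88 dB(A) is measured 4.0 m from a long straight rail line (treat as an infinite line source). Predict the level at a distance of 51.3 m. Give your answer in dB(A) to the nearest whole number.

77 dB(A)

Line-source attenuation: ΔL = 10·log₁₀(r₂/r₁) = 10·log₁₀(51.3/4.0) = 11.081 dB.
L₂ = 88 − 10·log₁₀(51.3/4.0) = 88 − 11.081 = 76.92 dB(A).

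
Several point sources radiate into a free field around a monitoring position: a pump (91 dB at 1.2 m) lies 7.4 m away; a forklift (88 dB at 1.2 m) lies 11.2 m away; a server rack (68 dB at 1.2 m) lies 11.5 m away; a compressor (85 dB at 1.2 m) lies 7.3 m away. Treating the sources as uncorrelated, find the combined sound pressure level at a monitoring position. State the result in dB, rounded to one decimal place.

76.9 dB

Apply inverse-square spreading to bring every level to the receiver, then sum 10^(L/10).
pump: 91 − 20·log₁₀(7.4/1.2) = 91 − 15.80 = 75.20 dB.
forklift: 88 − 20·log₁₀(11.2/1.2) = 88 − 19.40 = 68.60 dB.
server rack: 68 − 20·log₁₀(11.5/1.2) = 68 − 19.63 = 48.37 dB.
compressor: 85 − 20·log₁₀(7.3/1.2) = 85 − 15.68 = 69.32 dB.
Σ 10^(L/10) = 4.896e+07 → L_total = 10·log₁₀(4.896e+07) = 76.90 dB.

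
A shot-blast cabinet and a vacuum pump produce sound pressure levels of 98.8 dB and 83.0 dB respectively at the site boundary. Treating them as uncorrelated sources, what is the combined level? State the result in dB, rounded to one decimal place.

For uncorrelated sources the intensities add, so convert each level to linear form, sum, and take 10·log₁₀ of the total.
Σ 10^(L/10) = 10^(98.8/10) + 10^(83.0/10) = 7.785e+09.
L_total = 10·log₁₀(7.785e+09) = 98.91 dB.

98.9 dB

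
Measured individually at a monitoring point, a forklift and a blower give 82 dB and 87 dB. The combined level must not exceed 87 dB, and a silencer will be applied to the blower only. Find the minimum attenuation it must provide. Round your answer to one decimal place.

The untreated sources together contribute 10^(82/10) = 1.585e+08, i.e. 82.00 dB.
The limit corresponds to 10^(87/10) = 5.012e+08; subtracting the fixed part leaves 3.427e+08 for the blower, i.e. 85.35 dB.
So the blower must be reduced from 87 to 85.35 dB: IL = 1.65 dB.

1.7 dB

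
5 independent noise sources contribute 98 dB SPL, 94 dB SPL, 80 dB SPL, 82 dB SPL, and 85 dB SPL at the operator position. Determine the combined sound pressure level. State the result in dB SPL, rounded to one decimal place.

Incoherent sources combine by intensity addition: L_total = 10·log₁₀(Σ 10^(L_i/10)).
Σ 10^(L/10) = 10^(98/10) + 10^(94/10) + 10^(80/10) + 10^(82/10) + 10^(85/10) = 9.396e+09.
L_total = 10·log₁₀(9.396e+09) = 99.73 dB SPL.

99.7 dB SPL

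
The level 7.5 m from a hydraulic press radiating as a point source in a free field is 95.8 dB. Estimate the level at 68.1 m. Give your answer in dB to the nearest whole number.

Point-source attenuation: ΔL = 20·log₁₀(r₂/r₁) = 20·log₁₀(68.1/7.5) = 19.162 dB.
L₂ = 95.8 − 20·log₁₀(68.1/7.5) = 95.8 − 19.162 = 76.64 dB.

77 dB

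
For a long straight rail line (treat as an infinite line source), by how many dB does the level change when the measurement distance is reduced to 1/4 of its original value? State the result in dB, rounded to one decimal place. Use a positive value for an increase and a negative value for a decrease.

Line-source spreading: ΔL = −10·log₁₀(r₂/r₁).
ΔL = −10·log₁₀(0.25) = +6.02 dB.

+6.0 dB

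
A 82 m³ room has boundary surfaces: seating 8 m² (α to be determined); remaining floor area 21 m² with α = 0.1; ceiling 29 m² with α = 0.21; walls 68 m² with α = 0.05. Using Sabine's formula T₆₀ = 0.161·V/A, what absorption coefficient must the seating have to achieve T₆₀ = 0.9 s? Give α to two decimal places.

A = 0.161·V/T₆₀ = 0.161·82/0.9 = 14.67 m² sabins.
Absorption from the other surfaces = 21·0.1 + 29·0.21 + 68·0.05 = 11.59 m², so the seating must supply 3.08 m² over 8 m².
α = 3.08/8 = 0.385.

0.38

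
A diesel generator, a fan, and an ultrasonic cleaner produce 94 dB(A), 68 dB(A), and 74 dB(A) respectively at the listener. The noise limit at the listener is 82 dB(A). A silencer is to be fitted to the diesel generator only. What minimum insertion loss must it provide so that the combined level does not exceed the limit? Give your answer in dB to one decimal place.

Everything except the diesel generator sums to 10^(68/10) + 10^(74/10) = 3.143e+07 in linear terms, 74.97 dB(A).
The limit corresponds to 10^(82/10) = 1.585e+08; subtracting the fixed part leaves 1.271e+08 for the diesel generator, i.e. 81.04 dB(A).
Required insertion loss = 94 − 81.04 = 12.96 dB.

13.0 dB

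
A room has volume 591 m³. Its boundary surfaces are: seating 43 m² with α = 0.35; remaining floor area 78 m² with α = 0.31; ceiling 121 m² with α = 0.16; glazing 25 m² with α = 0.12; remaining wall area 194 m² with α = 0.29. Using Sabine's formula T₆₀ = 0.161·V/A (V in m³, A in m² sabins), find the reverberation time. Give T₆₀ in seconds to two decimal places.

0.81 s

Total absorption A = 43·0.35 + 78·0.31 + 121·0.16 + 25·0.12 + 194·0.29 = 117.85 m² sabins.
T₆₀ = 0.161 × 591 / 117.85 = 0.807 s.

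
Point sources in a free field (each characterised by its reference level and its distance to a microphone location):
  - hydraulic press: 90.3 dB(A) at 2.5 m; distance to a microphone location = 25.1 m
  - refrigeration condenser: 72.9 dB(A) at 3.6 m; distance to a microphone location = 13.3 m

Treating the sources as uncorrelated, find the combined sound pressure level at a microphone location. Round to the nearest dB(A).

71 dB(A)

Apply inverse-square spreading to bring every level to the receiver, then sum 10^(L/10).
hydraulic press: 90.3 − 20·log₁₀(25.1/2.5) = 90.3 − 20.03 = 70.27 dB(A).
refrigeration condenser: 72.9 − 20·log₁₀(13.3/3.6) = 72.9 − 11.35 = 61.55 dB(A).
Σ 10^(L/10) = 1.206e+07 → L_total = 10·log₁₀(1.206e+07) = 70.81 dB(A).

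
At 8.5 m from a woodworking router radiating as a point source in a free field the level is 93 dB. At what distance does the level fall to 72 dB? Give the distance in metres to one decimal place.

95.4 m

The 21.0 dB drop corresponds to a distance ratio of 10^(21.0/20) for a point source.
r₂ = 8.5·10^((93−72)/20) = 8.5·10^(21.0/20) = 95.37 m.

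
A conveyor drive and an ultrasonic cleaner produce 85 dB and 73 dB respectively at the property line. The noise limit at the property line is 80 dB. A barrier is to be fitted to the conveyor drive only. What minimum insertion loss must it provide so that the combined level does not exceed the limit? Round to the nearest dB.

Everything except the conveyor drive sums to 10^(73/10) = 1.995e+07 in linear terms, 73.00 dB.
To meet 80 dB overall, the treated conveyor drive may contribute at most 10^(80/10) − 1.995e+07 = 8.005e+07, i.e. 79.03 dB.
So the conveyor drive must be reduced from 85 to 79.03 dB: IL = 5.97 dB.

6 dB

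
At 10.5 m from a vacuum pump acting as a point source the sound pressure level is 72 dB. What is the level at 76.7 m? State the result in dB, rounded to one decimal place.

54.7 dB

Spherical spreading from a point source gives a 20·log₁₀(r₂/r₁) drop.
L₂ = 72 − 20·log₁₀(76.7/10.5) = 72 − 17.272 = 54.73 dB.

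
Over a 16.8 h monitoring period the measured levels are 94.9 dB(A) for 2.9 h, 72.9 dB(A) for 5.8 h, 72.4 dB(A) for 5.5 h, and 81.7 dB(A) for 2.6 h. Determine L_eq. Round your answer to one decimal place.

The energy average is taken in the linear domain: L_eq = 10·log₁₀[(Σ tᵢ·10^(Lᵢ/10))/T], T = 16.8 h.
Σ tᵢ·10^(Lᵢ/10) = 2.9·10^(94.9/10) + 5.8·10^(72.9/10) + 5.5·10^(72.4/10) + 2.6·10^(81.7/10) = 9.555e+09.
L_eq = 10·log₁₀(9.555e+09/16.8) = 87.55 dB(A).

87.5 dB(A)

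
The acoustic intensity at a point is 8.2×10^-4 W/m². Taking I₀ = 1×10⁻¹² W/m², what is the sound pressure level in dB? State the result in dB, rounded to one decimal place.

I/I₀ = 8.2×10^-4/10⁻¹² = 8.2×10^8, and L = 10·log₁₀(I/I₀).
L = 10·(0.9138 + 8) = 89.14 dB.

89.1 dB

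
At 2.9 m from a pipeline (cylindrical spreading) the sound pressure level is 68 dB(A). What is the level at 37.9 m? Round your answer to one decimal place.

Line-source attenuation: ΔL = 10·log₁₀(r₂/r₁) = 10·log₁₀(37.9/2.9) = 11.162 dB.
L₂ = 68 − 10·log₁₀(37.9/2.9) = 68 − 11.162 = 56.84 dB(A).

56.8 dB(A)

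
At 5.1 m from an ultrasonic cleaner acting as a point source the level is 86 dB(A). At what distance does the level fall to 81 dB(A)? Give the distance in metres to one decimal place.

9.1 m

Point-source spreading drops the level by 20·log₁₀(r₂/r₁); inverting, r₂/r₁ = 10^(ΔL/20).
r₂ = 5.1·10^((86−81)/20) = 5.1·10^(5.0/20) = 9.07 m.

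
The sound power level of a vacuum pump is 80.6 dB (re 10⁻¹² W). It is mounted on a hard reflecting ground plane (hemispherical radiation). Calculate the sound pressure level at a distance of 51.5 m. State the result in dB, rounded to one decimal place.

The power spreads over a hemisphere of area 2π·r², so L_p = L_w − 10·log₁₀(2π·r²).
2π·r² = 1.666e+04 m², 10·log₁₀ of that is 42.218 dB.
L_p = 80.6 − 42.218 = 38.38 dB.

38.4 dB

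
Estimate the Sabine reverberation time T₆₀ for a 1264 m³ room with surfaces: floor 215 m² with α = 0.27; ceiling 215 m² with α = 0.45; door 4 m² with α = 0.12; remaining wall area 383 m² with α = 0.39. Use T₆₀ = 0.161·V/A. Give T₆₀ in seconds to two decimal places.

0.67 s

Total absorption A = 215·0.27 + 215·0.45 + 4·0.12 + 383·0.39 = 304.65 m² sabins.
T₆₀ = 0.161·V/A = 0.161·1264/304.65 = 0.668 s.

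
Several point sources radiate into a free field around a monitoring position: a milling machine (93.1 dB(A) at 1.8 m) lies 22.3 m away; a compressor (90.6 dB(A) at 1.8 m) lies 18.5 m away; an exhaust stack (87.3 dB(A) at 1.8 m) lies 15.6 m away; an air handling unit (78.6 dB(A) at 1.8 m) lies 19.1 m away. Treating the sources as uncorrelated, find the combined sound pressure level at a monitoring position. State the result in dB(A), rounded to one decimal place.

75.0 dB(A)

Apply inverse-square spreading to bring every level to the receiver, then sum 10^(L/10).
milling machine: 93.1 − 20·log₁₀(22.3/1.8) = 93.1 − 21.86 = 71.24 dB(A).
compressor: 90.6 − 20·log₁₀(18.5/1.8) = 90.6 − 20.24 = 70.36 dB(A).
exhaust stack: 87.3 − 20·log₁₀(15.6/1.8) = 87.3 − 18.76 = 68.54 dB(A).
air handling unit: 78.6 − 20·log₁₀(19.1/1.8) = 78.6 − 20.52 = 58.08 dB(A).
Σ 10^(L/10) = 3.197e+07 → L_total = 10·log₁₀(3.197e+07) = 75.05 dB(A).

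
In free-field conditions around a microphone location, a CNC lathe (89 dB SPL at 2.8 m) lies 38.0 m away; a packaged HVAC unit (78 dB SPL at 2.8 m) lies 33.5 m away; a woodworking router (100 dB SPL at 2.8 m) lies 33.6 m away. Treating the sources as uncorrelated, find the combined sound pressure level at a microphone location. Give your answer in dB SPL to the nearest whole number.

First find each source's level at the receiver (point-source: −20·log₁₀(r/r_ref)), then combine on an intensity basis.
CNC lathe: 89 − 20·log₁₀(38.0/2.8) = 89 − 22.65 = 66.35 dB SPL.
packaged HVAC unit: 78 − 20·log₁₀(33.5/2.8) = 78 − 21.56 = 56.44 dB SPL.
woodworking router: 100 − 20·log₁₀(33.6/2.8) = 100 − 21.58 = 78.42 dB SPL.
Σ 10^(L/10) = 7.420e+07 → L_total = 10·log₁₀(7.420e+07) = 78.70 dB SPL.

79 dB SPL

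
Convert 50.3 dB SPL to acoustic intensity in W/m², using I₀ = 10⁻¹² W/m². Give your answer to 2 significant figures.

1.1e-07 W/m²

L = 10·log₁₀(I/I₀) ⇒ I = I₀·10^(L/10) = 10⁻¹² × 10^5.03.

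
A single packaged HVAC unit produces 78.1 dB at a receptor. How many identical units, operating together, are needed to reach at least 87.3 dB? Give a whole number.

The shortfall is 87.3 − 78.1 = 9.2 dB, and N units add 10·log₁₀ N, so need 10·log₁₀ N ≥ 9.2.
N ≥ 10^(9.2/10) = 8.318, so N = 9.

9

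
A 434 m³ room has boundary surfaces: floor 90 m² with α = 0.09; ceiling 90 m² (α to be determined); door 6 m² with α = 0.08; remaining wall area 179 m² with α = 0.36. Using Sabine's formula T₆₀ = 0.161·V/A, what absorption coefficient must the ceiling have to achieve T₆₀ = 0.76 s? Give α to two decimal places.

0.21

From T₆₀ = 0.161·V/A, the target T₆₀ = 0.76 s needs A = 0.161·434/0.76 = 91.94 m².
Absorption from the other surfaces = 90·0.09 + 6·0.08 + 179·0.36 = 73.02 m², so the ceiling must supply 18.92 m² over 90 m².
α = 18.92/90 = 0.210.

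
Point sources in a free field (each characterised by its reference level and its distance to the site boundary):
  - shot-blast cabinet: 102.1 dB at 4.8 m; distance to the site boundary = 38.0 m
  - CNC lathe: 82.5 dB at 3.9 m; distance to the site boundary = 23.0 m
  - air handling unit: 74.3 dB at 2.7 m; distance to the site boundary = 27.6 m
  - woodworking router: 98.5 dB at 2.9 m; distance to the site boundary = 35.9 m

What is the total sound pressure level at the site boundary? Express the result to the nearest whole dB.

Apply inverse-square spreading to bring every level to the receiver, then sum 10^(L/10).
shot-blast cabinet: 102.1 − 20·log₁₀(38.0/4.8) = 102.1 − 17.97 = 84.13 dB.
CNC lathe: 82.5 − 20·log₁₀(23.0/3.9) = 82.5 − 15.41 = 67.09 dB.
air handling unit: 74.3 − 20·log₁₀(27.6/2.7) = 74.3 − 20.19 = 54.11 dB.
woodworking router: 98.5 − 20·log₁₀(35.9/2.9) = 98.5 − 21.85 = 76.65 dB.
Σ 10^(L/10) = 3.103e+08 → L_total = 10·log₁₀(3.103e+08) = 84.92 dB.

85 dB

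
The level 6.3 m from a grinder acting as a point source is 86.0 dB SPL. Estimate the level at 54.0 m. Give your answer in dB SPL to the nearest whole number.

Point-source attenuation: ΔL = 20·log₁₀(r₂/r₁) = 20·log₁₀(54.0/6.3) = 18.661 dB.
L₂ = 86.0 − 20·log₁₀(54.0/6.3) = 86.0 − 18.661 = 67.34 dB SPL.

67 dB SPL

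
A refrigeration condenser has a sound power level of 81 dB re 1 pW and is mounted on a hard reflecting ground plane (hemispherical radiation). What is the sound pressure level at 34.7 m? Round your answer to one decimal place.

42.2 dB

The power spreads over a hemisphere of area 2π·r², so L_p = L_w − 10·log₁₀(2π·r²).
2π·r² = 7566 m², 10·log₁₀ of that is 38.788 dB.
L_p = 81 − 38.788 = 42.21 dB.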